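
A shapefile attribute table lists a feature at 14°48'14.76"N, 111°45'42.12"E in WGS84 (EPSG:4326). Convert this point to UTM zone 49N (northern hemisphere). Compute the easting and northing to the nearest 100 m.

E 582000 m, N 1636800 m

Zone 49 central meridian λ₀ = 6×49 − 183 = 111°; Δλ = +0.7617°.
Transverse Mercator on WGS84 with k₀ = 0.9996 gives E = 581964.629 m, N = 1636797.987 m.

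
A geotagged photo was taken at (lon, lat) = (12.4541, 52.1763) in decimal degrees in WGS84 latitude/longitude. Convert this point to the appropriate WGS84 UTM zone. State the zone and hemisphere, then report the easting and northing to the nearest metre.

Zone 33N: E 325924 m, N 5783703 m

Longitude 12.4541° lies in the 6° band [12°, 18°), giving zone 33; latitude is north of the equator, so 33N.
Zone 33 central meridian λ₀ = 6×33 − 183 = 15°; Δλ = -2.5459°.
Transverse Mercator on WGS84 with k₀ = 0.9996 gives E = 325924.166 m, N = 5783702.901 m.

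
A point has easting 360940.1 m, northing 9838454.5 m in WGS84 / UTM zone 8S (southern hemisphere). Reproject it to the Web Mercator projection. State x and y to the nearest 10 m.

Unproject from UTM 8S (λ₀ = -135°) → φ = -1.46119963°, λ = -136.25000029°.
Web Mercator (R = 6378137 m): x = -15167280.653 m, y = -162677.634 m.

x -15167280 m, y -162680 m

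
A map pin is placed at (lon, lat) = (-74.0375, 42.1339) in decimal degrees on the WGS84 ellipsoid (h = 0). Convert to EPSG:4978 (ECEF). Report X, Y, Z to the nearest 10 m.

X 1302720 m, Y -4554380 m, Z 4256640 m

WGS84: a = 6378137 m, e² = 0.006694380; N(φ) = a/√(1−e²sin²φ) = 6387767.035 m.
X = (N+h)·cosφ·cosλ = 1302723.012 m; Y = (N+h)·cosφ·sinλ = -4554383.095 m; Z = (N(1−e²)+h)·sinφ = 4256644.906 m.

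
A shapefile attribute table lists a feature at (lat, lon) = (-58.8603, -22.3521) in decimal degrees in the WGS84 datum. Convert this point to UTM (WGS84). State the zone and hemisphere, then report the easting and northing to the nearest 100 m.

Zone 27S: E 422000 m, N 3474700 m

Longitude -22.3521° lies in the 6° band [-24°, -18°), giving zone 27; latitude is south of the equator, so 27S.
Zone 27 central meridian λ₀ = 6×27 − 183 = -21°; Δλ = -1.3521°.
Transverse Mercator on WGS84 with k₀ = 0.9996 gives E = 422007.672 m, N = 3474715.777 m.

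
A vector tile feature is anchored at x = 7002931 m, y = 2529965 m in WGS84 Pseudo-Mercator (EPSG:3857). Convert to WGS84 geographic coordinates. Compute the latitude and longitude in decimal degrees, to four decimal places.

R = 6378137 m. λ = x/R = 62.90839951°.
φ = 2·arctan(exp(y/R)) − 90° = 2·arctan(1.48685) − 90° = 22.15350211°.

lat 22.1535°, lon 62.9084°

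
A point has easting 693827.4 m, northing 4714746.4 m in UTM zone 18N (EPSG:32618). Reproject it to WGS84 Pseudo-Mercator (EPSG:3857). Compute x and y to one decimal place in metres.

Unproject from UTM 18N (λ₀ = -75°) → φ = 42.56079986°, λ = -72.63879952°.
Web Mercator (R = 6378137 m): x = -8086114.175 m, y = 5245358.257 m.

x -8086114.2 m, y 5245358.3 m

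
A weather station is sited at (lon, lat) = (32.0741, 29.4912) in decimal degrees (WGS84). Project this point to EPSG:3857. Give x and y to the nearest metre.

Web Mercator is spherical with R = a = 6378137 m.
x = R·λ = 6378137 × 0.559798650 = 3570472.480 m.
y = R·ln tan(π/4 + φ/2) = 6378137 × 0.539078195 = 3438314.580 m.

x 3570472 m, y 3438315 m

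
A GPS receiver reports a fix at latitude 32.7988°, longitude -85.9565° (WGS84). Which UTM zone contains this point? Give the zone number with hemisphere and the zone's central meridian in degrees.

Zone 16N, central meridian -87°

UTM zone = ⌊(λ + 180)/6⌋ + 1; -85.9565° ∈ [-90°, -84°) → zone 16.
Hemisphere: N (φ ≥ 0).
Central meridian λ₀ = 6×16 − 183 = -87°.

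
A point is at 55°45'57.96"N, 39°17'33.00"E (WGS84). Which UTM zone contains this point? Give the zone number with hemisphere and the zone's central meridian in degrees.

UTM zone = ⌊(λ + 180)/6⌋ + 1; 39.2925° ∈ [36°, 42°) → zone 37.
Hemisphere: N (φ ≥ 0).
Central meridian λ₀ = 6×37 − 183 = 39°.

Zone 37N, central meridian 39°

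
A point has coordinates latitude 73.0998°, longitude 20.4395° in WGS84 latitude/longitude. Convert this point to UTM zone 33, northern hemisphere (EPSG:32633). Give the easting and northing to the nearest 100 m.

Zone 33 central meridian λ₀ = 6×33 − 183 = 15°; Δλ = +5.4395°.
Transverse Mercator on WGS84 with k₀ = 0.9996 gives E = 676279.605 m, N = 8119626.233 m.

E 676300 m, N 8119600 m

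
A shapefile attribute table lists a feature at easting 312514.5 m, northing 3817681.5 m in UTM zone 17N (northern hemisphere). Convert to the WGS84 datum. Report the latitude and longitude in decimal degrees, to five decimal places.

lat 34.48370°, lon -83.04170°

Zone 17N: λ₀ = -81°, k₀ = 0.9996, false easting 500000 m.
Meridian distance M = (N − FN)/k₀ = 3819209.2 m.
Inverse transverse Mercator on WGS84 gives φ = 34.48369959°, λ = -83.04169979°.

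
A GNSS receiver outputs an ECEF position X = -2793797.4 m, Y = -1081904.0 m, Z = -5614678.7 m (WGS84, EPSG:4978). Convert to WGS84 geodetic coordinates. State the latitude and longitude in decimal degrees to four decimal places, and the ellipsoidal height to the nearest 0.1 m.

λ = atan2(Y, X) = -158.83099923°; p = √(X²+Y²) = 2995967.3 m.
Bowring's method on WGS84 (a = 6378137 m, b = 6356752.314 m) gives φ = -62.07529995°, h = 2522.268 m.

lat -62.0753°, lon -158.8310°, h 2522.3 m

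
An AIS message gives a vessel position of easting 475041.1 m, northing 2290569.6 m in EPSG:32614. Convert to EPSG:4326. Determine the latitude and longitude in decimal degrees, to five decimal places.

lat 20.71450°, lon -99.23970°

Zone 14N: λ₀ = -99°, k₀ = 0.9996, false easting 500000 m.
Meridian distance M = (N − FN)/k₀ = 2291486.2 m.
Inverse transverse Mercator on WGS84 gives φ = 20.71450031°, λ = -99.23970043°.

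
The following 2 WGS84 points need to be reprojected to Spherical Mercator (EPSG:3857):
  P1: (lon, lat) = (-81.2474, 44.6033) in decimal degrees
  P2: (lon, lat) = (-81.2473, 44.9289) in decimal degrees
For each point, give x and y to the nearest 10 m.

P1: x -9044420 m, y 5559280 m; P2: x -9044410 m, y 5610340 m

Web Mercator: x = R·λ, y = R·ln tan(π/4+φ/2), R = 6378137 m.
P1 (44.6033°, -81.2474°) → (-9044419.196, 5559283.904) m.
P2 (44.9289°, -81.2473°) → (-9044408.064, 5610335.183) m.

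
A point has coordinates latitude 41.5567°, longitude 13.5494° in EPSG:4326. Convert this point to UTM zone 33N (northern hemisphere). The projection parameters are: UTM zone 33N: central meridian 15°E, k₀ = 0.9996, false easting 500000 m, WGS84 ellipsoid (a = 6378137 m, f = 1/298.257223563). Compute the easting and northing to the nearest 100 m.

E 379000 m, N 4601600 m

Zone 33 central meridian λ₀ = 6×33 − 183 = 15°; Δλ = -1.4506°.
Transverse Mercator on WGS84 with k₀ = 0.9996 gives E = 379032.991 m, N = 4601574.964 m.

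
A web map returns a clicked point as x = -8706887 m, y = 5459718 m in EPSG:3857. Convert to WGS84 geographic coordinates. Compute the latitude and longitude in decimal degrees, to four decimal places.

lat 43.9630°, lon -78.2153°

R = 6378137 m. λ = x/R = -78.21529669°.
φ = 2·arctan(exp(y/R)) − 90° = 2·arctan(2.35374) − 90° = 43.96299914°.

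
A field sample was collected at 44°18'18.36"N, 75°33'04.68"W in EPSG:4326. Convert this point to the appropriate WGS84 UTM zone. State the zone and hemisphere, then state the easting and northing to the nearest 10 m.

Zone 18N: E 456030 m, N 4905910 m

Longitude -75.5513° lies in the 6° band [-78°, -72°), giving zone 18; latitude is north of the equator, so 18N.
Zone 18 central meridian λ₀ = 6×18 − 183 = -75°; Δλ = -0.5513°.
Transverse Mercator on WGS84 with k₀ = 0.9996 gives E = 456027.124 m, N = 4905908.302 m.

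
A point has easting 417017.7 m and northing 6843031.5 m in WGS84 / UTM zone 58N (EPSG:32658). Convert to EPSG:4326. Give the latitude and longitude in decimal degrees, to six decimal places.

lat 61.711400°, lon 163.430399°

Zone 58N: λ₀ = 165°, k₀ = 0.9996, false easting 500000 m.
Meridian distance M = (N − FN)/k₀ = 6845769.8 m.
Inverse transverse Mercator on WGS84 gives φ = 61.71140017°, λ = 163.43039936°.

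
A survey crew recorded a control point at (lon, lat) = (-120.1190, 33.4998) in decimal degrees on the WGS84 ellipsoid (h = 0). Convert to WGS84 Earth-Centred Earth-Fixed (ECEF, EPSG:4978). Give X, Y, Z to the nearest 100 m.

WGS84: a = 6378137 m, e² = 0.006694380; N(φ) = a/√(1−e²sin²φ) = 6384650.486 m.
X = (N+h)·cosφ·cosλ = -2671611.504 m; Y = (N+h)·cosφ·sinλ = -4605251.263 m; Z = (N(1−e²)+h)·sinφ = 3500315.790 m.

X -2671600 m, Y -4605300 m, Z 3500300 m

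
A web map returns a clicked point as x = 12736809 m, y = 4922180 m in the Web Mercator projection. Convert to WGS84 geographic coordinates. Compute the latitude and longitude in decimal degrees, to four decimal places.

R = 6378137 m. λ = x/R = 114.41670196°.
φ = 2·arctan(exp(y/R)) − 90° = 2·arctan(2.16350) − 90° = 40.38590202°.

lat 40.3859°, lon 114.4167°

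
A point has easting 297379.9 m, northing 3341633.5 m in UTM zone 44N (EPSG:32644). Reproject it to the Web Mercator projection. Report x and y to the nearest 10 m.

x 8782600 m, y 3527910 m

Unproject from UTM 44N (λ₀ = 81°) → φ = 30.18930030°, λ = 78.89540034°.
Web Mercator (R = 6378137 m): x = 8782595.792 m, y = 3527905.914 m.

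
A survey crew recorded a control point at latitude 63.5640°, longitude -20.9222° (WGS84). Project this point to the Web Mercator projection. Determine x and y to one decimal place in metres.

Web Mercator is spherical with R = a = 6378137 m.
x = R·λ = 6378137 × -0.365161277 = -2329048.6503 m.
y = R·ln tan(π/4 + φ/2) = 6378137 × 1.448683305 = 9239900.592 m.

x -2329048.7 m, y 9239900.6 m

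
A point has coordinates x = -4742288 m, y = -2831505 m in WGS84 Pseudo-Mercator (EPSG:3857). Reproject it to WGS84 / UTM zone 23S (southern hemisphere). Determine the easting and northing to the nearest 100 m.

Web Mercator inverse (R = 6378137 m) → φ = -24.63929700°, λ = -42.60069792°.
UTM 23S forward: E = 742861.551 m, N = 7272870.626 m.

E 742900 m, N 7272900 m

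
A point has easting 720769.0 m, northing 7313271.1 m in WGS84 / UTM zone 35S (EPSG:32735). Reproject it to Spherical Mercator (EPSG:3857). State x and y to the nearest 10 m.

Unproject from UTM 35S (λ₀ = 27°) → φ = -24.27799959°, λ = 29.17490044°.
Web Mercator (R = 6378137 m): x = 3247735.060 m, y = -2787320.345 m.

x 3247740 m, y -2787320 m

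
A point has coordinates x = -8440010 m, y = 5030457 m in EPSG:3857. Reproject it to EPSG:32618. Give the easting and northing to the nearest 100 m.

E 431300 m, N 4552700 m

Web Mercator inverse (R = 6378137 m) → φ = 41.12270158°, λ = -75.81789981°.
UTM 18N forward: E = 431340.777 m, N = 4552700.556 m.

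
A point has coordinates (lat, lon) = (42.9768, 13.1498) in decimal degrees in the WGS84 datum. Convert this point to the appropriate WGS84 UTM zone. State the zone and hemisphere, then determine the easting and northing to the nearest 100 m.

Zone 33N: E 349100 m, N 4759900 m

Longitude 13.1498° lies in the 6° band [12°, 18°), giving zone 33; latitude is north of the equator, so 33N.
Zone 33 central meridian λ₀ = 6×33 − 183 = 15°; Δλ = -1.8502°.
Transverse Mercator on WGS84 with k₀ = 0.9996 gives E = 349134.625 m, N = 4759899.325 m.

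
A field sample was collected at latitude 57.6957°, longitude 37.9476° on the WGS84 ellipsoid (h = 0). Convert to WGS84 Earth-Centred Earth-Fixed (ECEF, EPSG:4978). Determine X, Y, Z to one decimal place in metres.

WGS84: a = 6378137 m, e² = 0.006694380; N(φ) = a/√(1−e²sin²φ) = 6393443.528 m.
X = (N+h)·cosφ·cosλ = 2694364.061 m; Y = (N+h)·cosφ·sinλ = 2101102.481 m; Z = (N(1−e²)+h)·sinφ = 5367701.779 m.

X 2694364.1 m, Y 2101102.5 m, Z 5367701.8 m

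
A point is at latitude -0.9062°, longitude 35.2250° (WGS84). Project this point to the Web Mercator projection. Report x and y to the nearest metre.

Web Mercator is spherical with R = a = 6378137 m.
x = R·λ = 6378137 × 0.614792229 = 3921229.063 m.
y = R·ln tan(π/4 + φ/2) = 6378137 × -0.015816833 = -100881.929 m.

x 3921229 m, y -100882 m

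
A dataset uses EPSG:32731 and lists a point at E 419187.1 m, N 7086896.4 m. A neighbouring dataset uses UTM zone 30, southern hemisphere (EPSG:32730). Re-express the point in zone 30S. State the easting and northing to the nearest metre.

E 1018371 m, N 7076715 m

UTM 31S → geographic: φ = -26.33559959°, λ = 2.19019982°.
UTM 30S (λ₀ = -3°) forward: E = 1018371.085 m, N = 7076715.172 m.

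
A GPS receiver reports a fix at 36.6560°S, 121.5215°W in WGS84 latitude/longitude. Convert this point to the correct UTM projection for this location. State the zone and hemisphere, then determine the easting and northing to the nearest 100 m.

Longitude -121.5215° lies in the 6° band [-126°, -120°), giving zone 10; latitude is south of the equator, so 10S.
Zone 10 central meridian λ₀ = 6×10 − 183 = -123°; Δλ = +1.4785°.
Transverse Mercator on WGS84 with k₀ = 0.9996 gives E = 632145.612 m, N = 5942269.537 m.

Zone 10S: E 632100 m, N 5942300 m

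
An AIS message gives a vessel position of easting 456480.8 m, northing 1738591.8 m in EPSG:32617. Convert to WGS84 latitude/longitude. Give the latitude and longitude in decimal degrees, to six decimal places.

Zone 17N: λ₀ = -81°, k₀ = 0.9996, false easting 500000 m.
Meridian distance M = (N − FN)/k₀ = 1739287.5 m.
Inverse transverse Mercator on WGS84 gives φ = 15.72530009°, λ = -81.40620028°.

lat 15.725300°, lon -81.406200°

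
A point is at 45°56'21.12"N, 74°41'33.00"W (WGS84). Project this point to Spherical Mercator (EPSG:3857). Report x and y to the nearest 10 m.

x -8314730 m, y 5770610 m

Web Mercator is spherical with R = a = 6378137 m.
x = R·λ = 6378137 × -1.303630052 = -8314731.066 m.
y = R·ln tan(π/4 + φ/2) = 6378137 × 0.904748726 = 5770611.325 m.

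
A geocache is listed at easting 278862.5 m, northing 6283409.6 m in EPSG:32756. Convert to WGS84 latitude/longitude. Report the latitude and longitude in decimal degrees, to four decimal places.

lat -33.5661°, lon 150.6177°

Zone 56S: λ₀ = 153°, k₀ = 0.9996, false easting 500000 m, false northing 10000000 m.
Meridian distance M = (N − FN)/k₀ = -3718077.6 m.
Inverse transverse Mercator on WGS84 gives φ = -33.56609958°, λ = 150.61769956°.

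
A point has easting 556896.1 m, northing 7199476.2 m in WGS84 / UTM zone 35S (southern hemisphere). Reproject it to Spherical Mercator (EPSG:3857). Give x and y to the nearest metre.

Unproject from UTM 35S (λ₀ = 27°) → φ = -25.32019959°, λ = 27.56529977°.
Web Mercator (R = 6378137 m): x = 3068555.134 m, y = -2915125.470 m.

x 3068555 m, y -2915125 m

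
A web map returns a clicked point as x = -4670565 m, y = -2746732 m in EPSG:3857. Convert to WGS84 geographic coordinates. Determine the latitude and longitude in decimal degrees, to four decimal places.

lat -23.9452°, lon -41.9564°

R = 6378137 m. λ = x/R = -41.95639925°.
φ = 2·arctan(exp(y/R)) − 90° = 2·arctan(0.65009) − 90° = -23.94520073°.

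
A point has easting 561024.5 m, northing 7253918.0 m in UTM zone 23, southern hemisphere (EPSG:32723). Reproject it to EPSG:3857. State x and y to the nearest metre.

Unproject from UTM 23S (λ₀ = -45°) → φ = -24.82840012°, λ = -44.39609976°.
Web Mercator (R = 6378137 m): x = -4942151.219 m, y = -2854682.119 m.

x -4942151 m, y -2854682 m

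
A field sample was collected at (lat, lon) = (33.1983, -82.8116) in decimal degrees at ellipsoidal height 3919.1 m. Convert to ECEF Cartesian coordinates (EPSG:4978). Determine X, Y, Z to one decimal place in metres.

X 668925.6 m, Y -5303727.0 m, Z 3474528.4 m

WGS84: a = 6378137 m, e² = 0.006694380; N(φ) = a/√(1−e²sin²φ) = 6384546.995 m.
X = (N+h)·cosφ·cosλ = 668925.641 m; Y = (N+h)·cosφ·sinλ = -5303726.982 m; Z = (N(1−e²)+h)·sinφ = 3474528.368 m.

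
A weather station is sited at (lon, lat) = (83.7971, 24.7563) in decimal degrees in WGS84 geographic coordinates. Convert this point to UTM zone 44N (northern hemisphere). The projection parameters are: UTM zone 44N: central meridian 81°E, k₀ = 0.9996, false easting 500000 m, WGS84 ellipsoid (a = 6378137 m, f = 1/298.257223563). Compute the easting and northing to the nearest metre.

E 782882 m, N 2740857 m

Zone 44 central meridian λ₀ = 6×44 − 183 = 81°; Δλ = +2.7971°.
Transverse Mercator on WGS84 with k₀ = 0.9996 gives E = 782882.199 m, N = 2740856.692 m.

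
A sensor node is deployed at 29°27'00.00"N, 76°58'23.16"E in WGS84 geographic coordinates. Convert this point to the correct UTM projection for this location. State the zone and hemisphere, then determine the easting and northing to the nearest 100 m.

Longitude 76.9731° lies in the 6° band [72°, 78°), giving zone 43; latitude is north of the equator, so 43N.
Zone 43 central meridian λ₀ = 6×43 − 183 = 75°; Δλ = +1.9731°.
Transverse Mercator on WGS84 with k₀ = 0.9996 gives E = 691361.201 m, N = 3259463.856 m.

Zone 43N: E 691400 m, N 3259500 m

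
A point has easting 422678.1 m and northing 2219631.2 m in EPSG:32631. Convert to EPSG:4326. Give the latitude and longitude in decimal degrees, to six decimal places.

Zone 31N: λ₀ = 3°, k₀ = 0.9996, false easting 500000 m.
Meridian distance M = (N − FN)/k₀ = 2220519.4 m.
Inverse transverse Mercator on WGS84 gives φ = 20.07210012°, λ = 2.26050035°.

lat 20.072100°, lon 2.260500°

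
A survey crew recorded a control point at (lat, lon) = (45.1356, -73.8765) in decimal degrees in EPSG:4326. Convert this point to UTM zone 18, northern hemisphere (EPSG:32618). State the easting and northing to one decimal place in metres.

E 588339.9 m, N 4998627.9 m

Zone 18 central meridian λ₀ = 6×18 − 183 = -75°; Δλ = +1.1235°.
Transverse Mercator on WGS84 with k₀ = 0.9996 gives E = 588339.856 m, N = 4998627.946 m.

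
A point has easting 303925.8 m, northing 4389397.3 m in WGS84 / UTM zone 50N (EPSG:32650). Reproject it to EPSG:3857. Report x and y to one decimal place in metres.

Unproject from UTM 50N (λ₀ = 117°) → φ = 39.63190005°, λ = 114.71530042°.
Web Mercator (R = 6378137 m): x = 12770048.829 m, y = 4812594.298 m.

x 12770048.8 m, y 4812594.3 m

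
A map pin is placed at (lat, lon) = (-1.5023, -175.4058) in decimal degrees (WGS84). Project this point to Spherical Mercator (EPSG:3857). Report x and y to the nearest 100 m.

x -19526100 m, y -167300 m

Web Mercator is spherical with R = a = 6378137 m.
x = R·λ = 6378137 × -3.061408737 = -19526084.338 m.
y = R·ln tan(π/4 + φ/2) = 6378137 × -0.026223086 = -167254.436 m.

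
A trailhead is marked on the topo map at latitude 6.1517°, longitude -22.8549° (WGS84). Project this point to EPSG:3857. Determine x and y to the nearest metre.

x -2544196 m, y 686124 m

Web Mercator is spherical with R = a = 6378137 m.
x = R·λ = 6378137 × -0.398893255 = -2544195.830 m.
y = R·ln tan(π/4 + φ/2) = 6378137 × 0.107574300 = 686123.626 m.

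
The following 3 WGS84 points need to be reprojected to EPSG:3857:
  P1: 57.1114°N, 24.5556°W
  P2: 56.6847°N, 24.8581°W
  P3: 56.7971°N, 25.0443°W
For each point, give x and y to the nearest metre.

Web Mercator: x = R·λ, y = R·ln tan(π/4+φ/2), R = 6378137 m.
P1 (57.1114°, -24.5556°) → (-2733516.888, 7782922.033) m.
P2 (56.6847°, -24.8581°) → (-2767191.034, 7695945.284) m.
P3 (56.7971°, -25.0443°) → (-2787918.723, 7718760.251) m.

P1: x -2733517 m, y 7782922 m; P2: x -2767191 m, y 7695945 m; P3: x -2787919 m, y 7718760 m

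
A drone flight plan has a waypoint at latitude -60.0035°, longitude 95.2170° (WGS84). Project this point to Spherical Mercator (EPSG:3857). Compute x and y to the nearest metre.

x 10599508 m, y -8400517 m

Web Mercator is spherical with R = a = 6378137 m.
x = R·λ = 6378137 × 1.661850154 = 10599507.955 m.
y = R·ln tan(π/4 + φ/2) = 6378137 × -1.317080076 = -8400517.167 m.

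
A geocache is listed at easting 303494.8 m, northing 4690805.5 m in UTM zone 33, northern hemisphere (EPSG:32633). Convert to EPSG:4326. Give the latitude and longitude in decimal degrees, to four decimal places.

Zone 33N: λ₀ = 15°, k₀ = 0.9996, false easting 500000 m.
Meridian distance M = (N − FN)/k₀ = 4692682.6 m.
Inverse transverse Mercator on WGS84 gives φ = 42.34470044°, λ = 12.61440028°.

lat 42.3447°, lon 12.6144°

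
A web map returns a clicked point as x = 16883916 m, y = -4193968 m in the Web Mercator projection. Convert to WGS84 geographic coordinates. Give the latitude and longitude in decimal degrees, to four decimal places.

lat -35.2211°, lon 151.6708°

R = 6378137 m. λ = x/R = 151.67079799°.
φ = 2·arctan(exp(y/R)) − 90° = 2·arctan(0.51812) − 90° = -35.22109638°.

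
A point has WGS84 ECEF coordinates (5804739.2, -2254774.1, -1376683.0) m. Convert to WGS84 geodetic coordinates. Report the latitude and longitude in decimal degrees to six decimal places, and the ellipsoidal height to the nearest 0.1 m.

λ = atan2(Y, X) = -21.22800018°; p = √(X²+Y²) = 6227279.0 m.
Bowring's method on WGS84 (a = 6378137 m, b = 6356752.314 m) gives φ = -12.54739974°, h = 501.692 m.

lat -12.547400°, lon -21.228000°, h 501.7 m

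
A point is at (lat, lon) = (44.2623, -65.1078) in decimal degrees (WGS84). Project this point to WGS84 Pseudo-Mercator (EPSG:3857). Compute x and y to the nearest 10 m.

Web Mercator is spherical with R = a = 6378137 m.
x = R·λ = 6378137 × -1.136345479 = -7247767.143 m.
y = R·ln tan(π/4 + φ/2) = 6378137 × 0.863280899 = 5506123.846 m.

x -7247770 m, y 5506120 m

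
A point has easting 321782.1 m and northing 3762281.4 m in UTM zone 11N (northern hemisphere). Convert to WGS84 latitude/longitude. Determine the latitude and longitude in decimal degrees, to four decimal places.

lat 33.9860°, lon -118.9294°

Zone 11N: λ₀ = -117°, k₀ = 0.9996, false easting 500000 m.
Meridian distance M = (N − FN)/k₀ = 3763786.9 m.
Inverse transverse Mercator on WGS84 gives φ = 33.98599979°, λ = -118.92940033°.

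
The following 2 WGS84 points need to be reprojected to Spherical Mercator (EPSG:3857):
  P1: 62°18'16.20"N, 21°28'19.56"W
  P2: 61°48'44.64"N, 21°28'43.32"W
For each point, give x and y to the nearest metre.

P1: x -2390263 m, y 8931708 m; P2: x -2390998 m, y 8814796 m

Web Mercator: x = R·λ, y = R·ln tan(π/4+φ/2), R = 6378137 m.
P1 (62.3045°, -21.4721°) → (-2390263.238, 8931708.401) m.
P2 (61.8124°, -21.4787°) → (-2390997.947, 8814796.054) m.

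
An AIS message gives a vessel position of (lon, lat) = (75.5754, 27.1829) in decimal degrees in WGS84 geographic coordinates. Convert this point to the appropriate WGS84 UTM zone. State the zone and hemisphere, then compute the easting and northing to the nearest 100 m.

Longitude 75.5754° lies in the 6° band [72°, 78°), giving zone 43; latitude is north of the equator, so 43N.
Zone 43 central meridian λ₀ = 6×43 − 183 = 75°; Δλ = +0.5754°.
Transverse Mercator on WGS84 with k₀ = 0.9996 gives E = 556996.330 m, N = 3006824.110 m.

Zone 43N: E 557000 m, N 3006800 m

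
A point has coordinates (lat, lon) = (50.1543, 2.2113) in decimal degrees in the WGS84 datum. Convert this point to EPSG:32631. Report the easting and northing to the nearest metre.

Zone 31 central meridian λ₀ = 6×31 − 183 = 3°; Δλ = -0.7887°.
Transverse Mercator on WGS84 with k₀ = 0.9996 gives E = 443657.607 m, N = 5556084.453 m.

E 443658 m, N 5556084 m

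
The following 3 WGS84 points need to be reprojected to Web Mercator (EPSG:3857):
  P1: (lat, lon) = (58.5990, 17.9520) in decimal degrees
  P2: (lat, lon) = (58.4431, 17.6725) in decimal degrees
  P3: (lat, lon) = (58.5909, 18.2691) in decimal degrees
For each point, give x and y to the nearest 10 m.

P1: x 1998410 m, y 8094220 m; P2: x 1967290 m, y 8060980 m; P3: x 2033710 m, y 8092490 m

Web Mercator: x = R·λ, y = R·ln tan(π/4+φ/2), R = 6378137 m.
P1 (58.5990°, 17.9520°) → (1998407.499, 8094215.587) m.
P2 (58.4431°, 17.6725°) → (1967293.701, 8060980.750) m.
P3 (58.5909°, 18.2691°) → (2033706.909, 8092485.182) m.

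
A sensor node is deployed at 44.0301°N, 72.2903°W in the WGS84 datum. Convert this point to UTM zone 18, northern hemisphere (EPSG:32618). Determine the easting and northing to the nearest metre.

E 717141 m, N 4878786 m

Zone 18 central meridian λ₀ = 6×18 − 183 = -75°; Δλ = +2.7097°.
Transverse Mercator on WGS84 with k₀ = 0.9996 gives E = 717140.785 m, N = 4878786.113 m.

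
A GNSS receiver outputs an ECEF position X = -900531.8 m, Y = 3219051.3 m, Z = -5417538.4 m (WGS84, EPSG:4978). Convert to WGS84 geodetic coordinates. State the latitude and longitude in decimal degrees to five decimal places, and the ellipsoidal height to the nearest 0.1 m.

lat -58.49690°, lon 105.62900°, h 3138.4 m

λ = atan2(Y, X) = 105.62899930°; p = √(X²+Y²) = 3342641.0 m.
Bowring's method on WGS84 (a = 6378137 m, b = 6356752.314 m) gives φ = -58.49689957°, h = 3138.394 m.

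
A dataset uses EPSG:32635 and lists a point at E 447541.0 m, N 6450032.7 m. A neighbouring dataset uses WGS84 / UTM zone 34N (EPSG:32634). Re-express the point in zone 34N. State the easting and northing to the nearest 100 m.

UTM 35N → geographic: φ = 58.18839977°, λ = 26.10780028°.
UTM 34N (λ₀ = 21°) forward: E = 800153.670 m, N = 6461066.674 m.

E 800200 m, N 6461100 m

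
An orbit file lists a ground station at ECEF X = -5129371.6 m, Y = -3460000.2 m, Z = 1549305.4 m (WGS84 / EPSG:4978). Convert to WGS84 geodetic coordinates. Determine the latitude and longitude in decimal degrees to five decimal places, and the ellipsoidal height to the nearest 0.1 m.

lat 14.14890°, lon -145.99850°, h 1406.5 m

λ = atan2(Y, X) = -145.99850012°; p = √(X²+Y²) = 6187249.3 m.
Bowring's method on WGS84 (a = 6378137 m, b = 6356752.314 m) gives φ = 14.14890024°, h = 1406.491 m.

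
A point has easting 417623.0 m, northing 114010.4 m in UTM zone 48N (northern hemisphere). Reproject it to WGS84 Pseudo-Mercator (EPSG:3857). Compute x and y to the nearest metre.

Unproject from UTM 48N (λ₀ = 105°) → φ = 1.03140005°, λ = 104.25960027°.
Web Mercator (R = 6378137 m): x = 11606125.612 m, y = 114821.130 m.

x 11606126 m, y 114821 m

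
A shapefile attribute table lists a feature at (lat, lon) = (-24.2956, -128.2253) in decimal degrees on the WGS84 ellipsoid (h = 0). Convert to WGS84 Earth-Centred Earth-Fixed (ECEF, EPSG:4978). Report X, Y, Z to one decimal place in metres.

WGS84: a = 6378137 m, e² = 0.006694380; N(φ) = a/√(1−e²sin²φ) = 6381754.144 m.
X = (N+h)·cosφ·cosλ = -3599023.439 m; Y = (N+h)·cosφ·sinλ = -4569389.733 m; Z = (N(1−e²)+h)·sinφ = -2608159.112 m.

X -3599023.4 m, Y -4569389.7 m, Z -2608159.1 m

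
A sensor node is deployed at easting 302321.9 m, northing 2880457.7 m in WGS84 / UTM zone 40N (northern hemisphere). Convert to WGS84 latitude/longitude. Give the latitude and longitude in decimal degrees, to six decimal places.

lat 26.029600°, lon 55.024500°

Zone 40N: λ₀ = 57°, k₀ = 0.9996, false easting 500000 m.
Meridian distance M = (N − FN)/k₀ = 2881610.3 m.
Inverse transverse Mercator on WGS84 gives φ = 26.02959960°, λ = 55.02450013°.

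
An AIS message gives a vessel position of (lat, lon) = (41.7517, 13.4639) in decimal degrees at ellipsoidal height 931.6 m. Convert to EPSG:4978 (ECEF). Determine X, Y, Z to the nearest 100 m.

X 4635100 m, Y 1109700 m, Z 4225700 m

WGS84: a = 6378137 m, e² = 0.006694380; N(φ) = a/√(1−e²sin²φ) = 6387624.798 m.
X = (N+h)·cosφ·cosλ = 4635115.683 m; Y = (N+h)·cosφ·sinλ = 1109704.543 m; Z = (N(1−e²)+h)·sinφ = 4225689.155 m.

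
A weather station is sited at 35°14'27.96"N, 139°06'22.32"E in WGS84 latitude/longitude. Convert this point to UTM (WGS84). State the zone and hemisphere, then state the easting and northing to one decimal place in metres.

Zone 54N: E 327685.5 m, N 3901424.2 m

Longitude 139.1062° lies in the 6° band [138°, 144°), giving zone 54; latitude is north of the equator, so 54N.
Zone 54 central meridian λ₀ = 6×54 − 183 = 141°; Δλ = -1.8938°.
Transverse Mercator on WGS84 with k₀ = 0.9996 gives E = 327685.469 m, N = 3901424.233 m.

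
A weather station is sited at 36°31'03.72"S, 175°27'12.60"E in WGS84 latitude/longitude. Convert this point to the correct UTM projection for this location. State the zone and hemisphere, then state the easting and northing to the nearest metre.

Zone 60S: E 361529 m, N 5957516 m

Longitude 175.4535° lies in the 6° band [174°, 180°), giving zone 60; latitude is south of the equator, so 60S.
Zone 60 central meridian λ₀ = 6×60 − 183 = 177°; Δλ = -1.5465°.
Transverse Mercator on WGS84 with k₀ = 0.9996 gives E = 361529.361 m, N = 5957516.356 m.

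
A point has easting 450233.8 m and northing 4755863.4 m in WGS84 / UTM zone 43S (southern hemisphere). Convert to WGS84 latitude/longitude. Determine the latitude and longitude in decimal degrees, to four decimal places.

Zone 43S: λ₀ = 75°, k₀ = 0.9996, false easting 500000 m, false northing 10000000 m.
Meridian distance M = (N − FN)/k₀ = -5246235.1 m.
Inverse transverse Mercator on WGS84 gives φ = -47.34879960°, λ = 74.34110040°.

lat -47.3488°, lon 74.3411°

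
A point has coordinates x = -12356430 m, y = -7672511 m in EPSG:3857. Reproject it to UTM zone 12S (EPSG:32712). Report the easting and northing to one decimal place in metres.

Web Mercator inverse (R = 6378137 m) → φ = -56.56889856°, λ = -110.99969926°.
UTM 12S forward: E = 500018.480 m, N = 3730600.612 m.

E 500018.5 m, N 3730600.6 m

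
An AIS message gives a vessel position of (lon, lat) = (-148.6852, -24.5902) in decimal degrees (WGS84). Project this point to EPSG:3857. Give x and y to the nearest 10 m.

Web Mercator is spherical with R = a = 6378137 m.
x = R·λ = 6378137 × -2.595046289 = -16551560.752 m.
y = R·ln tan(π/4 + φ/2) = 6378137 × -0.442996639 = -2825493.253 m.

x -16551560 m, y -2825490 m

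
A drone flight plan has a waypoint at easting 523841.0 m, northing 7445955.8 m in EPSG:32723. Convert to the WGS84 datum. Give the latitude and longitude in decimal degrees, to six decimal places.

Zone 23S: λ₀ = -45°, k₀ = 0.9996, false easting 500000 m, false northing 10000000 m.
Meridian distance M = (N − FN)/k₀ = -2555066.2 m.
Inverse transverse Mercator on WGS84 gives φ = -23.09489975°, λ = -44.76720034°.

lat -23.094900°, lon -44.767200°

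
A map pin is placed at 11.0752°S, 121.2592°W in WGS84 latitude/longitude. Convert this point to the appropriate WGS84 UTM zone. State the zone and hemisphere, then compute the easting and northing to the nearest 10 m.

Zone 10S: E 690150 m, N 8775150 m

Longitude -121.2592° lies in the 6° band [-126°, -120°), giving zone 10; latitude is south of the equator, so 10S.
Zone 10 central meridian λ₀ = 6×10 − 183 = -123°; Δλ = +1.7408°.
Transverse Mercator on WGS84 with k₀ = 0.9996 gives E = 690150.594 m, N = 8775150.620 m.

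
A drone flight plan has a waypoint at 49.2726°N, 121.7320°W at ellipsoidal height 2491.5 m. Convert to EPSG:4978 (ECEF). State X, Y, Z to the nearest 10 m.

X -2193790 m, Y -3547620 m, Z 4812280 m

WGS84: a = 6378137 m, e² = 0.006694380; N(φ) = a/√(1−e²sin²φ) = 6390432.991 m.
X = (N+h)·cosφ·cosλ = -2193793.940 m; Y = (N+h)·cosφ·sinλ = -3547621.746 m; Z = (N(1−e²)+h)·sinφ = 4812281.767 m.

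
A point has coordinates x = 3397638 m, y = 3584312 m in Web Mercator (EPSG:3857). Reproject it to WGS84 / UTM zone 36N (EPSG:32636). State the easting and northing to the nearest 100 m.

Web Mercator inverse (R = 6378137 m) → φ = 30.62630315°, λ = 30.52150145°.
UTM 36N forward: E = 262433.945 m, N = 3390806.800 m.

E 262400 m, N 3390800 m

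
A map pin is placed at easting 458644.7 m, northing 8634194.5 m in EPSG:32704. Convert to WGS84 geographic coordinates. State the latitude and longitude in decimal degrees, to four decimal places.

Zone 4S: λ₀ = -159°, k₀ = 0.9996, false easting 500000 m, false northing 10000000 m.
Meridian distance M = (N − FN)/k₀ = -1366352.0 m.
Inverse transverse Mercator on WGS84 gives φ = -12.35469962°, λ = -159.38039958°.

lat -12.3547°, lon -159.3804°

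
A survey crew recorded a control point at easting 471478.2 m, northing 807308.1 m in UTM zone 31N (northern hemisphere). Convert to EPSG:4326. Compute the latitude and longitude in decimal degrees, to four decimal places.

lat 7.3035°, lon 2.7416°

Zone 31N: λ₀ = 3°, k₀ = 0.9996, false easting 500000 m.
Meridian distance M = (N − FN)/k₀ = 807631.2 m.
Inverse transverse Mercator on WGS84 gives φ = 7.30349970°, λ = 2.74160001°.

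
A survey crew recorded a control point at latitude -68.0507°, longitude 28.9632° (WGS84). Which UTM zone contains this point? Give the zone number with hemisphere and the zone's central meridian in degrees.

Zone 35S, central meridian 27°

UTM zone = ⌊(λ + 180)/6⌋ + 1; 28.9632° ∈ [24°, 30°) → zone 35.
Hemisphere: S (φ < 0).
Central meridian λ₀ = 6×35 − 183 = 27°.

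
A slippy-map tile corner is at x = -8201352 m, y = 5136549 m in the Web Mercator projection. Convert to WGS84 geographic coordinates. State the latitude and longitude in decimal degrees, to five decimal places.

R = 6378137 m. λ = x/R = -73.67399852°.
φ = 2·arctan(exp(y/R)) − 90° = 2·arctan(2.23745) − 90° = 41.83669868°.

lat 41.83670°, lon -73.67400°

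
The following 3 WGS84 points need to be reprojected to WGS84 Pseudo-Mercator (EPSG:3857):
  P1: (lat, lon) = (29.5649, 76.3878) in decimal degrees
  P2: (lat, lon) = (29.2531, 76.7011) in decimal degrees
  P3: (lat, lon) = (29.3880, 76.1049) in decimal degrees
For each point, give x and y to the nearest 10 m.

Web Mercator: x = R·λ, y = R·ln tan(π/4+φ/2), R = 6378137 m.
P1 (29.5649°, 76.3878°) → (8503450.999, 3447743.508) m.
P2 (29.2531°, 76.7011°) → (8538327.395, 3407899.603) m.
P3 (29.3880°, 76.1049°) → (8471958.715, 3425123.039) m.

P1: x 8503450 m, y 3447740 m; P2: x 8538330 m, y 3407900 m; P3: x 8471960 m, y 3425120 m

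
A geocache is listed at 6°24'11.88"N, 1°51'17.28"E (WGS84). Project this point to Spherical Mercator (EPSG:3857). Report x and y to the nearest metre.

Web Mercator is spherical with R = a = 6378137 m.
x = R·λ = 6378137 × 0.032372367 = 206475.392 m.
y = R·ln tan(π/4 + φ/2) = 6378137 × 0.111992041 = 714300.583 m.

x 206475 m, y 714301 m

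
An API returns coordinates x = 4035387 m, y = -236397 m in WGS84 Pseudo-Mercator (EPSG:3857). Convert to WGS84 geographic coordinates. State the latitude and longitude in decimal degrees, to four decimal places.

R = 6378137 m. λ = x/R = 36.25049819°.
φ = 2·arctan(exp(y/R)) − 90° = 2·arctan(0.96361) − 90° = -2.12310435°.

lat -2.1231°, lon 36.2505°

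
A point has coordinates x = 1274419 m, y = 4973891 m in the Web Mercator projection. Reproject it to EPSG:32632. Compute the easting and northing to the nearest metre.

E 706726 m, N 4512646 m

Web Mercator inverse (R = 6378137 m) → φ = 40.73880185°, λ = 11.44830066°.
UTM 32N forward: E = 706725.988 m, N = 4512645.649 m.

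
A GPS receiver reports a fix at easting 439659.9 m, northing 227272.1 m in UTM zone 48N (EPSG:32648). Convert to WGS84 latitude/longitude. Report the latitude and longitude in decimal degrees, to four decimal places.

lat 2.0561°, lon 104.4574°

Zone 48N: λ₀ = 105°, k₀ = 0.9996, false easting 500000 m.
Meridian distance M = (N − FN)/k₀ = 227363.0 m.
Inverse transverse Mercator on WGS84 gives φ = 2.05610038°, λ = 104.45739989°.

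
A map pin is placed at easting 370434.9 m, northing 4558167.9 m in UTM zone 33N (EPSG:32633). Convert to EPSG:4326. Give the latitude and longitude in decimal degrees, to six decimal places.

lat 41.164500°, lon 13.455600°

Zone 33N: λ₀ = 15°, k₀ = 0.9996, false easting 500000 m.
Meridian distance M = (N − FN)/k₀ = 4559991.9 m.
Inverse transverse Mercator on WGS84 gives φ = 41.16449976°, λ = 13.45559959°.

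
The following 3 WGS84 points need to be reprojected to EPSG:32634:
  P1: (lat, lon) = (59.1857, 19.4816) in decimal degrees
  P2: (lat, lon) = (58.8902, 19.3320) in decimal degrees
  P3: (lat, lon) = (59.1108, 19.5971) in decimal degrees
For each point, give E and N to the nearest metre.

UTM zone 34N: λ₀ = 21°, k₀ = 0.9996.
P1 (59.1857°, 19.4816°) → (413239.413, 6561717.539) m.
P2 (58.8902°, 19.3320°) → (403870.956, 6529023.975) m.
P3 (59.1108°, 19.5971°) → (419663.042, 6553233.863) m.

P1: E 413239 m, N 6561718 m; P2: E 403871 m, N 6529024 m; P3: E 419663 m, N 6553234 m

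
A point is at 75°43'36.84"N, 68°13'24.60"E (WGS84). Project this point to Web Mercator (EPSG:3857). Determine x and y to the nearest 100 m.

x 7594600 m, y 13252500 m

Web Mercator is spherical with R = a = 6378137 m.
x = R·λ = 6378137 × 1.190724702 = 7594605.280 m.
y = R·ln tan(π/4 + φ/2) = 6378137 × 2.077807273 = 13252539.444 m.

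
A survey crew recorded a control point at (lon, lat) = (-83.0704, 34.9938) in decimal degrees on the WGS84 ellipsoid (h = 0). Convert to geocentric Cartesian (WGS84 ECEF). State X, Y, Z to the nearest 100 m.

X 631100 m, Y -5192600 m, Z 3637300 m

WGS84: a = 6378137 m, e² = 0.006694380; N(φ) = a/√(1−e²sin²φ) = 6385169.997 m.
X = (N+h)·cosφ·cosλ = 631097.017 m; Y = (N+h)·cosφ·sinλ = -5192610.940 m; Z = (N(1−e²)+h)·sinφ = 3637303.450 m.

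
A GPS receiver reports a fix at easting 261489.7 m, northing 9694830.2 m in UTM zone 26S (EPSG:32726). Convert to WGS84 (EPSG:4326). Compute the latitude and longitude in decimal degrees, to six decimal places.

lat -2.759000°, lon -29.145400°

Zone 26S: λ₀ = -27°, k₀ = 0.9996, false easting 500000 m, false northing 10000000 m.
Meridian distance M = (N − FN)/k₀ = -305291.9 m.
Inverse transverse Mercator on WGS84 gives φ = -2.75900016°, λ = -29.14540013°.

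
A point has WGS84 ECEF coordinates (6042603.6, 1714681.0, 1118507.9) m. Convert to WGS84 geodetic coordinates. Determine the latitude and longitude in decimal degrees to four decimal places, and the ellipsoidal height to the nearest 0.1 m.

lat 10.1636°, lon 15.8421°, h 2511.7 m

λ = atan2(Y, X) = 15.84210004°; p = √(X²+Y²) = 6281177.4 m.
Bowring's method on WGS84 (a = 6378137 m, b = 6356752.314 m) gives φ = 10.16360045°, h = 2511.658 m.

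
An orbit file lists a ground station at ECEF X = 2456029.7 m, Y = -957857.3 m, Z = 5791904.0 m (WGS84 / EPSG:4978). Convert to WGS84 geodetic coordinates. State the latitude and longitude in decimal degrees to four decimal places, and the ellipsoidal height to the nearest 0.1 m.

lat 65.6719°, lon -21.3059°, h 3218.2 m

λ = atan2(Y, X) = -21.30589938°; p = √(X²+Y²) = 2636204.2 m.
Bowring's method on WGS84 (a = 6378137 m, b = 6356752.314 m) gives φ = 65.67190042°, h = 3218.185 m.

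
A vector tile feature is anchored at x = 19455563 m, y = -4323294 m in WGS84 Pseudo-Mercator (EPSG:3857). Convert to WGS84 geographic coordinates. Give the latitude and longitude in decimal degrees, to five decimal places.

lat -36.16460°, lon 174.77230°

R = 6378137 m. λ = x/R = 174.77229604°.
φ = 2·arctan(exp(y/R)) − 90° = 2·arctan(0.50772) − 90° = -36.16460160°.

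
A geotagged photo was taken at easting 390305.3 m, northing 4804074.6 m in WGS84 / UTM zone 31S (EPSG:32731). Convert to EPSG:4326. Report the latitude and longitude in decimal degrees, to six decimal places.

lat -46.907800°, lon 1.559600°

Zone 31S: λ₀ = 3°, k₀ = 0.9996, false easting 500000 m, false northing 10000000 m.
Meridian distance M = (N − FN)/k₀ = -5198004.6 m.
Inverse transverse Mercator on WGS84 gives φ = -46.90780041°, λ = 1.55960030°.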